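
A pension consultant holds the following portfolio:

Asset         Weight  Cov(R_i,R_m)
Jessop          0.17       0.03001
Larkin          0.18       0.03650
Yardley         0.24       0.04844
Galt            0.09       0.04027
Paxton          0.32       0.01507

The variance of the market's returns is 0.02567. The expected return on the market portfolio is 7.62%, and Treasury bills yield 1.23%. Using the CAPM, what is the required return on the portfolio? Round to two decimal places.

9.13%

β_Jessop = 0.03001 / 0.02567 = 1.1691
β_Larkin = 0.03650 / 0.02567 = 1.4219
β_Yardley = 0.04844 / 0.02567 = 1.8870
β_Galt = 0.04027 / 0.02567 = 1.5688
β_Paxton = 0.01507 / 0.02567 = 0.5871
β_P = Σ w_i β_i = 0.17×1.1691 + 0.18×1.4219 + 0.24×1.8870 + 0.09×1.5688 + 0.32×0.5871 = 1.2366
MRP = 7.62% − 1.23% = 6.39%
E(R_P) = R_f + β_P × MRP = 1.23% + 1.2366 × 6.39% = 9.13%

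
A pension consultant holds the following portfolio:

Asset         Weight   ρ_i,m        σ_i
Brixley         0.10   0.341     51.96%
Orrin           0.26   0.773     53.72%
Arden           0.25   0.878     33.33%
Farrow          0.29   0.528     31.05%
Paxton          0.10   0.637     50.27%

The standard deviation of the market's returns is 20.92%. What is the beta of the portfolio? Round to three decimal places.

1.331

β_Brixley = 0.341 × 51.96% / 20.92% = 0.8470
β_Orrin = 0.773 × 53.72% / 20.92% = 1.9850
β_Arden = 0.878 × 33.33% / 20.92% = 1.3988
β_Farrow = 0.528 × 31.05% / 20.92% = 0.7837
β_Paxton = 0.637 × 50.27% / 20.92% = 1.5307
β_P = Σ w_i β_i = 0.10×0.8470 + 0.26×1.9850 + 0.25×1.3988 + 0.29×0.7837 + 0.10×1.5307 = 1.3308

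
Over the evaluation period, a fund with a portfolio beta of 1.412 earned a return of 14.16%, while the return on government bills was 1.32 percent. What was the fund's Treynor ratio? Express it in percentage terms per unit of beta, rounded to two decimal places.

9.09%

Treynor = (R_P − R_f) / β_P = (14.16% − 1.32%) / 1.4120 = 12.84% / 1.4120 = 9.09%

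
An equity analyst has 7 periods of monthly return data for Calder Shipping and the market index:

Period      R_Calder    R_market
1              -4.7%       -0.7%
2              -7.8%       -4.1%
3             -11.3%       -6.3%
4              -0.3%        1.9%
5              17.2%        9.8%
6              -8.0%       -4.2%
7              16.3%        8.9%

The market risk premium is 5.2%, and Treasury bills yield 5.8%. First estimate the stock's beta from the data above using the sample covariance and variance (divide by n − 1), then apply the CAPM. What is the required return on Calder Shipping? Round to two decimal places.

15.22%

Mean R_i = (-4.7 − 7.8 − 11.3 − 0.3 + 17.2 − 8.0 + 16.3) / 7 = 0.2000%
Mean R_m = (-0.7 − 4.1 − 6.3 + 1.9 + 9.8 − 4.2 + 8.9) / 7 = 0.7571%
Σ(R_i − R̄_i)(R_m − R̄_m) = 452.0600  ⇒  Cov = 452.0600 / 6 = 75.3433
Σ(R_m − R̄_m)² = 249.4771  ⇒  Var(R_m) = 249.4771 / 6 = 41.5795
β = Cov / Var(R_m) = 75.3433 / 41.5795 = 1.8120
E(R) = R_f + β × MRP = 5.8% + 1.8120 × 5.2% = 15.22%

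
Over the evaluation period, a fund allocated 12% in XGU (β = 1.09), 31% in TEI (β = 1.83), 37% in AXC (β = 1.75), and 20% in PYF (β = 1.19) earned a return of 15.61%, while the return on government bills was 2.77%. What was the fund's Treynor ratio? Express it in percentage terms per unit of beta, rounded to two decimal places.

β_P = 0.12×1.09 + 0.31×1.83 + 0.37×1.75 + 0.20×1.19 = 1.5836
Treynor = (R_P − R_f) / β_P = (15.61% − 2.77%) / 1.5836 = 12.84% / 1.5836 = 8.11%

8.11%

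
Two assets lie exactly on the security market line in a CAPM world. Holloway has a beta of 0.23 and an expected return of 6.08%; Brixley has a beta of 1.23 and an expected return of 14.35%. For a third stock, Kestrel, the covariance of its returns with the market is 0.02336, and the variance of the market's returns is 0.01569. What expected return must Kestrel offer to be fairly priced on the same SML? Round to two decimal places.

MRP = (14.35% − 6.08%) / (1.23 − 0.23) = 8.2700%
R_f = 6.08% − 0.23 × 8.2700% = 4.1779%
β_Kestrel = Cov / Var(R_m) = 0.02336 / 0.01569 = 1.4888
E(R_Kestrel) = R_f + β × MRP = 4.1779% + 1.4888 × 8.2700% = 16.49%

16.49%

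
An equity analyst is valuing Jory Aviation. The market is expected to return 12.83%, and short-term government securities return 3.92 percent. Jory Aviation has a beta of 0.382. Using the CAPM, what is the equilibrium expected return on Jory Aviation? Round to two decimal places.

Market risk premium = E(R_m) − R_f = 12.83% − 3.92% = 8.91%
E(R) = R_f + β × MRP = 3.92% + 0.382 × 8.91% = 7.32%

7.32%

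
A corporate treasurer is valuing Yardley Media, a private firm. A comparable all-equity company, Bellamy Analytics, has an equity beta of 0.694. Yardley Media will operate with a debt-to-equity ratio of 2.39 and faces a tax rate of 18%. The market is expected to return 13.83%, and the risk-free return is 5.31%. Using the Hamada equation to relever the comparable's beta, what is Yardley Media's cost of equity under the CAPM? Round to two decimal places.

β_L = β_U × [1 + (1 − t)(D/E)] = 0.694 × [1 + (1 − 0.18) × 2.39]
    = 0.694 × [1 + 0.82 × 2.39] = 0.694 × 2.9598 = 2.0541
MRP = 13.83% − 5.31% = 8.52%
E(R) = R_f + β_L × MRP = 5.31% + 2.0541 × 8.52% = 22.81%

22.81%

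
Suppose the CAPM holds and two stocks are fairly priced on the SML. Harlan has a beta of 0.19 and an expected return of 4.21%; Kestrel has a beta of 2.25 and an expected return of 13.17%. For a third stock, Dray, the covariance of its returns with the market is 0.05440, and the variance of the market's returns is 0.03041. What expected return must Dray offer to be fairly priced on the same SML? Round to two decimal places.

11.16%

MRP = (13.17% − 4.21%) / (2.25 − 0.19) = 4.3495%
R_f = 4.21% − 0.19 × 4.3495% = 3.3836%
β_Dray = Cov / Var(R_m) = 0.05440 / 0.03041 = 1.7889
E(R_Dray) = R_f + β × MRP = 3.3836% + 1.7889 × 4.3495% = 11.16%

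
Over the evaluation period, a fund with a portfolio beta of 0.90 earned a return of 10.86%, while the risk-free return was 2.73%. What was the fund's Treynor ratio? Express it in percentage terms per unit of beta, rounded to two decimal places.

Treynor = (R_P − R_f) / β_P = (10.86% − 2.73%) / 0.9000 = 8.13% / 0.9000 = 9.03%

9.03%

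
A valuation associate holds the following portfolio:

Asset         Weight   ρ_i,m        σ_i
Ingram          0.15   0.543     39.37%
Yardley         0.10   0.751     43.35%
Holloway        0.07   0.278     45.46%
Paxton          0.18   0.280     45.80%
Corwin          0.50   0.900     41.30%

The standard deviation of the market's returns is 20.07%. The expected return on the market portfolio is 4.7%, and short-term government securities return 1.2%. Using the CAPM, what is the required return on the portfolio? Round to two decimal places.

6.12%

β_Ingram = 0.543 × 39.37% / 20.07% = 1.0652
β_Yardley = 0.751 × 43.35% / 20.07% = 1.6221
β_Holloway = 0.278 × 45.46% / 20.07% = 0.6297
β_Paxton = 0.280 × 45.80% / 20.07% = 0.6390
β_Corwin = 0.900 × 41.30% / 20.07% = 1.8520
β_P = Σ w_i β_i = 0.15×1.0652 + 0.10×1.6221 + 0.07×0.6297 + 0.18×0.6390 + 0.50×1.8520 = 1.4071
MRP = 4.7% − 1.2% = 3.50%
E(R_P) = R_f + β_P × MRP = 1.2% + 1.4071 × 3.5% = 6.12%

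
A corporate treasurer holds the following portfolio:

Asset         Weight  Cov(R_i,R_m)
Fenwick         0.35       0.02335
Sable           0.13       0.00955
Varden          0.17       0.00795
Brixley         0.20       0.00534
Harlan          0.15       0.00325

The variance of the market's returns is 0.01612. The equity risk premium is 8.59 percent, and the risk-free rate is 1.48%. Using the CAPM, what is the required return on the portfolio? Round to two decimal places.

β_Fenwick = 0.02335 / 0.01612 = 1.4485
β_Sable = 0.00955 / 0.01612 = 0.5924
β_Varden = 0.00795 / 0.01612 = 0.4932
β_Brixley = 0.00534 / 0.01612 = 0.3313
β_Harlan = 0.00325 / 0.01612 = 0.2016
β_P = Σ w_i β_i = 0.35×1.4485 + 0.13×0.5924 + 0.17×0.4932 + 0.20×0.3313 + 0.15×0.2016 = 0.7643
E(R_P) = R_f + β_P × MRP = 1.48% + 0.7643 × 8.59% = 8.05%

8.05%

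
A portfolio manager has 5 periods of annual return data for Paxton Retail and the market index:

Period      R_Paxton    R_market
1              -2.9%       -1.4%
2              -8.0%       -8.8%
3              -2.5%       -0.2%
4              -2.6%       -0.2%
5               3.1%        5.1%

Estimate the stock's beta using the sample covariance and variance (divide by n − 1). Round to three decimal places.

Mean R_i = (-2.9 − 8.0 − 2.5 − 2.6 + 3.1) / 5 = -2.5800%
Mean R_m = (-1.4 − 8.8 − 0.2 − 0.2 + 5.1) / 5 = -1.1000%
Σ(R_i − R̄_i)(R_m − R̄_m) = 77.1000  ⇒  Cov = 77.1000 / 4 = 19.2750
Σ(R_m − R̄_m)² = 99.4400  ⇒  Var(R_m) = 99.4400 / 4 = 24.8600
β = Cov / Var(R_m) = 19.2750 / 24.8600 = 0.7753

0.775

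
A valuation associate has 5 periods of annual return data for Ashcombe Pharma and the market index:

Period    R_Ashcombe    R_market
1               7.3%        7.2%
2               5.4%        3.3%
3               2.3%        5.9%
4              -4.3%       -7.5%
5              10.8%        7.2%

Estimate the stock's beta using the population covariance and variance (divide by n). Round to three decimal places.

Mean R_i = (7.3 + 5.4 + 2.3 − 4.3 + 10.8) / 5 = 4.3000%
Mean R_m = (7.2 + 3.3 + 5.9 − 7.5 + 7.2) / 5 = 3.2200%
Σ(R_i − R̄_i)(R_m − R̄_m) = 124.7300  ⇒  Cov = 124.7300 / 5 = 24.9460
Σ(R_m − R̄_m)² = 153.7880  ⇒  Var(R_m) = 153.7880 / 5 = 30.7576
β = Cov / Var(R_m) = 24.9460 / 30.7576 = 0.8111

0.811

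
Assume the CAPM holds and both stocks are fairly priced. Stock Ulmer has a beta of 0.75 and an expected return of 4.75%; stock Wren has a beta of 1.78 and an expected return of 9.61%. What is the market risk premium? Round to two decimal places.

4.72%

Both satisfy E(R) = R_f + β·MRP, so the slope of the SML is
MRP = (9.61% − 4.75%) / (1.78 − 0.75) = 4.86% / 1.03 = 4.7184%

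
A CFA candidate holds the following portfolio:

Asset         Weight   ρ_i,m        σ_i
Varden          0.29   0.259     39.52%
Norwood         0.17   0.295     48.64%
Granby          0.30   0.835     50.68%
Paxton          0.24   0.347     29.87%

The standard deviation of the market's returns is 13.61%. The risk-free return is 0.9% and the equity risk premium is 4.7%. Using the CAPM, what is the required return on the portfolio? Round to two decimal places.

8.01%

β_Varden = 0.259 × 39.52% / 13.61% = 0.7521
β_Norwood = 0.295 × 48.64% / 13.61% = 1.0543
β_Granby = 0.835 × 50.68% / 13.61% = 3.1093
β_Paxton = 0.347 × 29.87% / 13.61% = 0.7616
β_P = Σ w_i β_i = 0.29×0.7521 + 0.17×1.0543 + 0.30×3.1093 + 0.24×0.7616 = 1.5129
E(R_P) = R_f + β_P × MRP = 0.9% + 1.5129 × 4.7% = 8.01%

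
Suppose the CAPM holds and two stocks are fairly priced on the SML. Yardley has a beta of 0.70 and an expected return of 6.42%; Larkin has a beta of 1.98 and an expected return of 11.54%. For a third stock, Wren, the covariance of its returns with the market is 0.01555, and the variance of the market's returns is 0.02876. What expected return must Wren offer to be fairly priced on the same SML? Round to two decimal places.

5.78%

MRP = (11.54% − 6.42%) / (1.98 − 0.70) = 4.0000%
R_f = 6.42% − 0.70 × 4.0000% = 3.6200%
β_Wren = Cov / Var(R_m) = 0.01555 / 0.02876 = 0.5407
E(R_Wren) = R_f + β × MRP = 3.6200% + 0.5407 × 4.0000% = 5.78%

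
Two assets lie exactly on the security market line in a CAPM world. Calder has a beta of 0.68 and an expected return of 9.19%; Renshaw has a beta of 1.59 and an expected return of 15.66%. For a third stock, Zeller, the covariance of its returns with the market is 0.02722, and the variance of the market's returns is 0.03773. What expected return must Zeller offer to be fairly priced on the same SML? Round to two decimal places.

MRP = (15.66% − 9.19%) / (1.59 − 0.68) = 7.1099%
R_f = 9.19% − 0.68 × 7.1099% = 4.3553%
β_Zeller = Cov / Var(R_m) = 0.02722 / 0.03773 = 0.7214
E(R_Zeller) = R_f + β × MRP = 4.3553% + 0.7214 × 7.1099% = 9.48%

9.48%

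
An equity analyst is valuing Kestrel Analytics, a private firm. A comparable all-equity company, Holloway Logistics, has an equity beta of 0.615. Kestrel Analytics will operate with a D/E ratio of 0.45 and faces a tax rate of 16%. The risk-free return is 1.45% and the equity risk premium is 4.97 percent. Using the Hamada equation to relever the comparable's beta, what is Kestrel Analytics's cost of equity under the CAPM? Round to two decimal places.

5.66%

β_L = β_U × [1 + (1 − t)(D/E)] = 0.615 × [1 + (1 − 0.16) × 0.45]
    = 0.615 × [1 + 0.84 × 0.45] = 0.615 × 1.3780 = 0.8475
E(R) = R_f + β_L × MRP = 1.45% + 0.8475 × 4.97% = 5.66%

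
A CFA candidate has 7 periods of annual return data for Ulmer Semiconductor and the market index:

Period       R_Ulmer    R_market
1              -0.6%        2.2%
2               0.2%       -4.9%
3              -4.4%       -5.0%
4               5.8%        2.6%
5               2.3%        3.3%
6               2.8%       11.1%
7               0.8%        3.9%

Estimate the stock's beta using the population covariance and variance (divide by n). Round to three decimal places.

Mean R_i = (-0.6 + 0.2 − 4.4 + 5.8 + 2.3 + 2.8 + 0.8) / 7 = 0.9857%
Mean R_m = (2.2 − 4.9 − 5.0 + 2.6 + 3.3 + 11.1 + 3.9) / 7 = 1.8857%
Σ(R_i − R̄_i)(R_m − R̄_m) = 63.5586  ⇒  Cov = 63.5586 / 7 = 9.0798
Σ(R_m − R̄_m)² = 185.0286  ⇒  Var(R_m) = 185.0286 / 7 = 26.4327
β = Cov / Var(R_m) = 9.0798 / 26.4327 = 0.3435

0.344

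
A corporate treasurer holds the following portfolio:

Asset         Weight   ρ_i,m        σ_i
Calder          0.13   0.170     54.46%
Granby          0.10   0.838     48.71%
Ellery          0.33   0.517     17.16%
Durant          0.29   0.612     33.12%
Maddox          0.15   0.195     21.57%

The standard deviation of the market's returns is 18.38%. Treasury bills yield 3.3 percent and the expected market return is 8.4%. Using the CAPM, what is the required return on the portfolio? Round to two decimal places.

β_Calder = 0.170 × 54.46% / 18.38% = 0.5037
β_Granby = 0.838 × 48.71% / 18.38% = 2.2208
β_Ellery = 0.517 × 17.16% / 18.38% = 0.4827
β_Durant = 0.612 × 33.12% / 18.38% = 1.1028
β_Maddox = 0.195 × 21.57% / 18.38% = 0.2288
β_P = Σ w_i β_i = 0.13×0.5037 + 0.10×2.2208 + 0.33×0.4827 + 0.29×1.1028 + 0.15×0.2288 = 0.8010
MRP = 8.4% − 3.3% = 5.10%
E(R_P) = R_f + β_P × MRP = 3.3% + 0.8010 × 5.1% = 7.39%

7.39%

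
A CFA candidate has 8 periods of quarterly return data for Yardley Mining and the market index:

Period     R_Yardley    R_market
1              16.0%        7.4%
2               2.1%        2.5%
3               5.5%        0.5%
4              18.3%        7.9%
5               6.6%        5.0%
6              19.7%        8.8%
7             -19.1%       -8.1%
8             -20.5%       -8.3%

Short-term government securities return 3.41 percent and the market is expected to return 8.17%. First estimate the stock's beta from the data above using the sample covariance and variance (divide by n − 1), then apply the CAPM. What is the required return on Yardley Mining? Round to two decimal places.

14.18%

Mean R_i = (16.0 + 2.1 + 5.5 + 18.3 + 6.6 + 19.7 − 19.1 − 20.5) / 8 = 3.5750%
Mean R_m = (7.4 + 2.5 + 0.5 + 7.9 + 5.0 + 8.8 − 8.1 − 8.3) / 8 = 1.9625%
Σ(R_i − R̄_i)(R_m − R̄_m) = 746.0625  ⇒  Cov = 746.0625 / 7 = 106.5804
Σ(R_m − R̄_m)² = 329.7988  ⇒  Var(R_m) = 329.7988 / 7 = 47.1141
β = Cov / Var(R_m) = 106.5804 / 47.1141 = 2.2622
MRP = 8.17% − 3.41% = 4.76%
E(R) = R_f + β × MRP = 3.41% + 2.2622 × 4.76% = 14.18%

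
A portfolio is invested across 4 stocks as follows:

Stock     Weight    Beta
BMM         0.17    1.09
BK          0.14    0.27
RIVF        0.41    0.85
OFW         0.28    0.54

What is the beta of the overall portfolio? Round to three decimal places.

β_P = Σ w_i β_i = 0.17×1.09 + 0.14×0.27 + 0.41×0.85 + 0.28×0.54 = 0.7228

0.723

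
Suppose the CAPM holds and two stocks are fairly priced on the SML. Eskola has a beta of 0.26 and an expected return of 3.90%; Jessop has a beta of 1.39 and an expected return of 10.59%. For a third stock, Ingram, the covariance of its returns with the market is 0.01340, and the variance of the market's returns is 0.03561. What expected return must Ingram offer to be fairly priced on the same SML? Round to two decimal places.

MRP = (10.59% − 3.90%) / (1.39 − 0.26) = 5.9204%
R_f = 3.90% − 0.26 × 5.9204% = 2.3607%
β_Ingram = Cov / Var(R_m) = 0.01340 / 0.03561 = 0.3763
E(R_Ingram) = R_f + β × MRP = 2.3607% + 0.3763 × 5.9204% = 4.59%

4.59%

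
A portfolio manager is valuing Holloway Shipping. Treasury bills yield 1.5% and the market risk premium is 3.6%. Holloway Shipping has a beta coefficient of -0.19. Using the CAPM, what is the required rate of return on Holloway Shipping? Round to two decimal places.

0.82%

E(R) = R_f + β × MRP = 1.5% + -0.19 × 3.6% = 0.82%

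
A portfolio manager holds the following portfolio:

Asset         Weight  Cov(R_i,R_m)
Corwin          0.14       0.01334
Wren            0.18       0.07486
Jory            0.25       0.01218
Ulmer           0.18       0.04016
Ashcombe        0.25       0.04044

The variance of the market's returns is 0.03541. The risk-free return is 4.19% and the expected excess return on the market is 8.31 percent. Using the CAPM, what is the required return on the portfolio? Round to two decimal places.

12.57%

β_Corwin = 0.01334 / 0.03541 = 0.3767
β_Wren = 0.07486 / 0.03541 = 2.1141
β_Jory = 0.01218 / 0.03541 = 0.3440
β_Ulmer = 0.04016 / 0.03541 = 1.1341
β_Ashcombe = 0.04044 / 0.03541 = 1.1421
β_P = Σ w_i β_i = 0.14×0.3767 + 0.18×2.1141 + 0.25×0.3440 + 0.18×1.1341 + 0.25×1.1421 = 1.0089
E(R_P) = R_f + β_P × MRP = 4.19% + 1.0089 × 8.31% = 12.57%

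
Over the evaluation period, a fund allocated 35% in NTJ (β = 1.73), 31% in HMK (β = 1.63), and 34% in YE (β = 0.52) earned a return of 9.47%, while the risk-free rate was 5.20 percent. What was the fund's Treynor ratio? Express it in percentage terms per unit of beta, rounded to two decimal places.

β_P = 0.35×1.73 + 0.31×1.63 + 0.34×0.52 = 1.2876
Treynor = (R_P − R_f) / β_P = (9.47% − 5.20%) / 1.2876 = 4.27% / 1.2876 = 3.32%

3.32%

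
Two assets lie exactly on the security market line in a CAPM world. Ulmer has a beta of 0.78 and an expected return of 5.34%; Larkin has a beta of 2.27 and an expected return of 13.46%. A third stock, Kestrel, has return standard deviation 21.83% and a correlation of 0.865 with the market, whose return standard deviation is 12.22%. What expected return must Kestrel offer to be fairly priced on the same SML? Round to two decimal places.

MRP = (13.46% − 5.34%) / (2.27 − 0.78) = 5.4497%
R_f = 5.34% − 0.78 × 5.4497% = 1.0892%
β_Kestrel = ρ·σ_i/σ_m = 0.865 × 21.83 / 12.22 = 1.5452
E(R_Kestrel) = R_f + β × MRP = 1.0892% + 1.5452 × 5.4497% = 9.51%

9.51%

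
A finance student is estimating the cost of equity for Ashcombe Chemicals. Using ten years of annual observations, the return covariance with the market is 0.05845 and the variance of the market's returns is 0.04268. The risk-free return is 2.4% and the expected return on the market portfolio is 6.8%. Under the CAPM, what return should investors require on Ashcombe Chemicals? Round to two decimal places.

8.43%

β = Cov(R_i, R_m) / Var(R_m) = 0.05845 / 0.04268 = 1.3695
MRP = 6.8% − 2.4% = 4.40%
E(R) = R_f + β × MRP = 2.4% + 1.3695 × 4.4% = 8.43%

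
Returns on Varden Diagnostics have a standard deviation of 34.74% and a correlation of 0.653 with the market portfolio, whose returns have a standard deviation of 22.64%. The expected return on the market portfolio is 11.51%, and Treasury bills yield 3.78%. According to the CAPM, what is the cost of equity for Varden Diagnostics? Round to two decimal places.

11.53%

β = ρ × σ_i / σ_m = 0.653 × 34.74% / 22.64% = 1.0020
MRP = 11.51% − 3.78% = 7.73%
E(R) = 3.78% + 1.0020 × 7.73% = 11.53%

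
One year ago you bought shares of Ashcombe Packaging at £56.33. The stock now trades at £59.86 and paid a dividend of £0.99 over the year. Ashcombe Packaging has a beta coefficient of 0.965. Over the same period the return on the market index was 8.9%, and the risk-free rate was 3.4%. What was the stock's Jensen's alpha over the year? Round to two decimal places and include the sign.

Realised HPR = (P1 + D1 − P0) / P0 = (59.86 + 0.99 − 56.33) / 56.33 = 4.52 / 56.33 = 8.0241%
MRP = 8.9% − 3.4% = 5.50%
CAPM required = R_f + β·MRP = 3.4% + 0.965 × 5.5% = 8.7075%
α = realised − required = 8.0241% − 8.7075% = -0.68%

-0.68%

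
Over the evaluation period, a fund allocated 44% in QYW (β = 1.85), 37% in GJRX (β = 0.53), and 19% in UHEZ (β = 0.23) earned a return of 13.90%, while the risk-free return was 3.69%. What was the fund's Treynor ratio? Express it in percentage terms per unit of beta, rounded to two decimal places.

β_P = 0.44×1.85 + 0.37×0.53 + 0.19×0.23 = 1.0538
Treynor = (R_P − R_f) / β_P = (13.90% − 3.69%) / 1.0538 = 10.21% / 1.0538 = 9.69%

9.69%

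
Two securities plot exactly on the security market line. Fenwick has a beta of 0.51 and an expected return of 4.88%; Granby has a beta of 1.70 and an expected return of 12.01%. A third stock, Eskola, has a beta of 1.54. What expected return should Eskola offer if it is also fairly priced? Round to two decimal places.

MRP (SML slope) = (12.01% − 4.88%) / (1.70 − 0.51) = 7.13% / 1.19 = 5.9916%
R_f (intercept) = 4.88% − 0.51 × 5.9916% = 1.8243%
E(R_Eskola) = R_f + β × MRP = 1.8243% + 1.54 × 5.9916% = 11.05%

11.05%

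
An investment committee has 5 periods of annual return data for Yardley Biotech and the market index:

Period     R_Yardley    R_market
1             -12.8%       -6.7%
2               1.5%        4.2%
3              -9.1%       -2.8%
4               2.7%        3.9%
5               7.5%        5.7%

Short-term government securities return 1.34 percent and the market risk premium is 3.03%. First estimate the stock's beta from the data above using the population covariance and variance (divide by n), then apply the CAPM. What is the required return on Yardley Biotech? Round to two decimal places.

Mean R_i = (-12.8 + 1.5 − 9.1 + 2.7 + 7.5) / 5 = -2.0400%
Mean R_m = (-6.7 + 4.2 − 2.8 + 3.9 + 5.7) / 5 = 0.8600%
Σ(R_i − R̄_i)(R_m − R̄_m) = 179.5920  ⇒  Cov = 179.5920 / 5 = 35.9184
Σ(R_m − R̄_m)² = 114.3720  ⇒  Var(R_m) = 114.3720 / 5 = 22.8744
β = Cov / Var(R_m) = 35.9184 / 22.8744 = 1.5702
E(R) = R_f + β × MRP = 1.34% + 1.5702 × 3.03% = 6.10%

6.10%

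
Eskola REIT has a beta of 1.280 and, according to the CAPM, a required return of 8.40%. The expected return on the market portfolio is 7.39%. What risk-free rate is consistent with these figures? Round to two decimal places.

E(R) = R_f + β(E(R_m) − R_f) = R_f(1 − β) + β·E(R_m)
8.40% = R_f × (1 − 1.280) + 1.280 × 7.39%
8.40% = R_f × -0.280 + 9.45920%
R_f = (8.40% − 9.45920%) / -0.280 = 3.78%

3.78%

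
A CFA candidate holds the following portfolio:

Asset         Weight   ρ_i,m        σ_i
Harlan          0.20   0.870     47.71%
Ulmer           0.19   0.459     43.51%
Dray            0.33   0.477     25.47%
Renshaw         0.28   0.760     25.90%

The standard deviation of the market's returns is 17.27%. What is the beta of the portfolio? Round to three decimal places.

1.252

β_Harlan = 0.870 × 47.71% / 17.27% = 2.4035
β_Ulmer = 0.459 × 43.51% / 17.27% = 1.1564
β_Dray = 0.477 × 25.47% / 17.27% = 0.7035
β_Renshaw = 0.760 × 25.90% / 17.27% = 1.1398
β_P = Σ w_i β_i = 0.20×2.4035 + 0.19×1.1564 + 0.33×0.7035 + 0.28×1.1398 = 1.2517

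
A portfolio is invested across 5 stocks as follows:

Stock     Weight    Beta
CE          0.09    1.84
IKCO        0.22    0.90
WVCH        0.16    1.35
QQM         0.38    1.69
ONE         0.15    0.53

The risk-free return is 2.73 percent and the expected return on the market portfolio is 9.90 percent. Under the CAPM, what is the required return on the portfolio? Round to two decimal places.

β_P = Σ w_i β_i = 0.09×1.84 + 0.22×0.90 + 0.16×1.35 + 0.38×1.69 + 0.15×0.53 = 1.3013
MRP = 9.90% − 2.73% = 7.17%
E(R_P) = R_f + β_P × MRP = 2.73% + 1.3013 × 7.17% = 12.06%

12.06%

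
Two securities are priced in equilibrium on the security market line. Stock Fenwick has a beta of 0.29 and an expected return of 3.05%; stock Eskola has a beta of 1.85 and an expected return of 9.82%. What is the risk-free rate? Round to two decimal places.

1.79%

Both satisfy E(R) = R_f + β·MRP, so the slope of the SML is
MRP = (9.82% − 3.05%) / (1.85 − 0.29) = 6.77% / 1.56 = 4.3397%
R_f = E(R_Fenwick) − β_Fenwick·MRP = 3.05% − 0.29 × 4.3397% = 1.7915%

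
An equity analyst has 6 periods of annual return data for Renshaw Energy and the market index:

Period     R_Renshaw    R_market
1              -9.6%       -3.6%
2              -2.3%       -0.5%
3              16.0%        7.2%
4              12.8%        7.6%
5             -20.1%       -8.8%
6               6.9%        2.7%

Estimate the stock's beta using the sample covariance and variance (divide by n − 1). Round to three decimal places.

2.161

Mean R_i = (-9.6 − 2.3 + 16.0 + 12.8 − 20.1 + 6.9) / 6 = 0.6167%
Mean R_m = (-3.6 − 0.5 + 7.2 + 7.6 − 8.8 + 2.7) / 6 = 0.7667%
Σ(R_i − R̄_i)(R_m − R̄_m) = 440.8633  ⇒  Cov = 440.8633 / 5 = 88.1727
Σ(R_m − R̄_m)² = 204.0133  ⇒  Var(R_m) = 204.0133 / 5 = 40.8027
β = Cov / Var(R_m) = 88.1727 / 40.8027 = 2.1610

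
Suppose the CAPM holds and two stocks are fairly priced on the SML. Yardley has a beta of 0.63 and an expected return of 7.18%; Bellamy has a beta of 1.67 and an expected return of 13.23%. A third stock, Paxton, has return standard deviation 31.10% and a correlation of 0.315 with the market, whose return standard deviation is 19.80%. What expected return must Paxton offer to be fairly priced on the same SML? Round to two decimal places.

MRP = (13.23% − 7.18%) / (1.67 − 0.63) = 5.8173%
R_f = 7.18% − 0.63 × 5.8173% = 3.5151%
β_Paxton = ρ·σ_i/σ_m = 0.315 × 31.10 / 19.80 = 0.4948
E(R_Paxton) = R_f + β × MRP = 3.5151% + 0.4948 × 5.8173% = 6.39%

6.39%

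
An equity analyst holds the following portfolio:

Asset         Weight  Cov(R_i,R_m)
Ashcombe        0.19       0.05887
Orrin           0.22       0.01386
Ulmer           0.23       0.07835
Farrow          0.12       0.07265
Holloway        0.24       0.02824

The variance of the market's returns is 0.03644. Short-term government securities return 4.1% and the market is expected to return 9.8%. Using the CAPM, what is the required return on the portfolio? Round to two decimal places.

β_Ashcombe = 0.05887 / 0.03644 = 1.6155
β_Orrin = 0.01386 / 0.03644 = 0.3804
β_Ulmer = 0.07835 / 0.03644 = 2.1501
β_Farrow = 0.07265 / 0.03644 = 1.9937
β_Holloway = 0.02824 / 0.03644 = 0.7750
β_P = Σ w_i β_i = 0.19×1.6155 + 0.22×0.3804 + 0.23×2.1501 + 0.12×1.9937 + 0.24×0.7750 = 1.3104
MRP = 9.8% − 4.1% = 5.70%
E(R_P) = R_f + β_P × MRP = 4.1% + 1.3104 × 5.7% = 11.57%

11.57%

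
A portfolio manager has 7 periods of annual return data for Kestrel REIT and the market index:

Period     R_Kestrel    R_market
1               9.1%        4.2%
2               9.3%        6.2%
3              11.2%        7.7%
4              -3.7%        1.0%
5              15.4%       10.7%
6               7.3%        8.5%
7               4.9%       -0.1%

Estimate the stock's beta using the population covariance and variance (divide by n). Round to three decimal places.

1.192

Mean R_i = (9.1 + 9.3 + 11.2 − 3.7 + 15.4 + 7.3 + 4.9) / 7 = 7.6429%
Mean R_m = (4.2 + 6.2 + 7.7 + 1.0 + 10.7 + 8.5 − 0.1) / 7 = 5.4571%
Σ(R_i − R̄_i)(R_m − R̄_m) = 112.8029  ⇒  Cov = 112.8029 / 7 = 16.1147
Σ(R_m − R̄_m)² = 94.6571  ⇒  Var(R_m) = 94.6571 / 7 = 13.5224
β = Cov / Var(R_m) = 16.1147 / 13.5224 = 1.1917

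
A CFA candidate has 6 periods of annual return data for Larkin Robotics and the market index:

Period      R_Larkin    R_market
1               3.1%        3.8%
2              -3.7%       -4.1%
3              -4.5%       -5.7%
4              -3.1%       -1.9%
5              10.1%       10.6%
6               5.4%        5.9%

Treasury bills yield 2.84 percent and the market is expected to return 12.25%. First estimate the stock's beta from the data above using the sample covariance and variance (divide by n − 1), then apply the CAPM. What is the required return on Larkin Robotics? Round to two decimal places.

11.54%

Mean R_i = (3.1 − 3.7 − 4.5 − 3.1 + 10.1 + 5.4) / 6 = 1.2167%
Mean R_m = (3.8 − 4.1 − 5.7 − 1.9 + 10.6 + 5.9) / 6 = 1.4333%
Σ(R_i − R̄_i)(R_m − R̄_m) = 186.9467  ⇒  Cov = 186.9467 / 5 = 37.3893
Σ(R_m − R̄_m)² = 202.1933  ⇒  Var(R_m) = 202.1933 / 5 = 40.4387
β = Cov / Var(R_m) = 37.3893 / 40.4387 = 0.9246
MRP = 12.25% − 2.84% = 9.41%
E(R) = R_f + β × MRP = 2.84% + 0.9246 × 9.41% = 11.54%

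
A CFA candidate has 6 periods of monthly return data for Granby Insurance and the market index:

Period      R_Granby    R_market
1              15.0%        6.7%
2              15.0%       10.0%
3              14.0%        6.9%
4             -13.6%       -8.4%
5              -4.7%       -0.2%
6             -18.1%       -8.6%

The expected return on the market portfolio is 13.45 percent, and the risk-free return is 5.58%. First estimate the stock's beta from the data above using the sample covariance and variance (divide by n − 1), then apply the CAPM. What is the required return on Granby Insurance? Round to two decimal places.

Mean R_i = (15.0 + 15.0 + 14.0 − 13.6 − 4.7 − 18.1) / 6 = 1.2667%
Mean R_m = (6.7 + 10.0 + 6.9 − 8.4 − 0.2 − 8.6) / 6 = 1.0667%
Σ(R_i − R̄_i)(R_m − R̄_m) = 609.8333  ⇒  Cov = 609.8333 / 5 = 121.9667
Σ(R_m − R̄_m)² = 330.2333  ⇒  Var(R_m) = 330.2333 / 5 = 66.0467
β = Cov / Var(R_m) = 121.9667 / 66.0467 = 1.8467
MRP = 13.45% − 5.58% = 7.87%
E(R) = R_f + β × MRP = 5.58% + 1.8467 × 7.87% = 20.11%

20.11%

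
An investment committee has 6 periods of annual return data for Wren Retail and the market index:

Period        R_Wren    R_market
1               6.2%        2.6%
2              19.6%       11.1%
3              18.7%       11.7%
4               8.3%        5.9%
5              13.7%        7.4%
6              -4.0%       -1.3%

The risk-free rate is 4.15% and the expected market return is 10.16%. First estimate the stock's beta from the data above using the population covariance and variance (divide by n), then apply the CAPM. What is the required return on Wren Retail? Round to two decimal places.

14.65%

Mean R_i = (6.2 + 19.6 + 18.7 + 8.3 + 13.7 − 4.0) / 6 = 10.4167%
Mean R_m = (2.6 + 11.1 + 11.7 + 5.9 + 7.4 − 1.3) / 6 = 6.2333%
Σ(R_i − R̄_i)(R_m − R̄_m) = 218.4367  ⇒  Cov = 218.4367 / 6 = 36.4061
Σ(R_m − R̄_m)² = 124.9933  ⇒  Var(R_m) = 124.9933 / 6 = 20.8322
β = Cov / Var(R_m) = 36.4061 / 20.8322 = 1.7476
MRP = 10.16% − 4.15% = 6.01%
E(R) = R_f + β × MRP = 4.15% + 1.7476 × 6.01% = 14.65%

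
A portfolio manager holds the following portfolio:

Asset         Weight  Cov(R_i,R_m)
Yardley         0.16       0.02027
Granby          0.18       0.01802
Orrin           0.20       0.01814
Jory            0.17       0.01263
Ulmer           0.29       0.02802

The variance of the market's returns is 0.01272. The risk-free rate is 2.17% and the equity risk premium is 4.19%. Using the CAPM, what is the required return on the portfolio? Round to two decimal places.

8.89%

β_Yardley = 0.02027 / 0.01272 = 1.5936
β_Granby = 0.01802 / 0.01272 = 1.4167
β_Orrin = 0.01814 / 0.01272 = 1.4261
β_Jory = 0.01263 / 0.01272 = 0.9929
β_Ulmer = 0.02802 / 0.01272 = 2.2028
β_P = Σ w_i β_i = 0.16×1.5936 + 0.18×1.4167 + 0.20×1.4261 + 0.17×0.9929 + 0.29×2.2028 = 1.6028
E(R_P) = R_f + β_P × MRP = 2.17% + 1.6028 × 4.19% = 8.89%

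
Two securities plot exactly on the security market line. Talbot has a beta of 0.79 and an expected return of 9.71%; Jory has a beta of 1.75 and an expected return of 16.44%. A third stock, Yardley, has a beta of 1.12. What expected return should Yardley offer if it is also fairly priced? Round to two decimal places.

MRP (SML slope) = (16.44% − 9.71%) / (1.75 − 0.79) = 6.73% / 0.96 = 7.0104%
R_f (intercept) = 9.71% − 0.79 × 7.0104% = 4.1718%
E(R_Yardley) = R_f + β × MRP = 4.1718% + 1.12 × 7.0104% = 12.02%

12.02%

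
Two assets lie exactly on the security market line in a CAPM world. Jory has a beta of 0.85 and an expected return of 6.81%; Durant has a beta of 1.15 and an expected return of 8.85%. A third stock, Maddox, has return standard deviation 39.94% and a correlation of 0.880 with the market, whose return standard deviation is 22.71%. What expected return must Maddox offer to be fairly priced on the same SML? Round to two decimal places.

11.55%

MRP = (8.85% − 6.81%) / (1.15 − 0.85) = 6.8000%
R_f = 6.81% − 0.85 × 6.8000% = 1.0300%
β_Maddox = ρ·σ_i/σ_m = 0.880 × 39.94 / 22.71 = 1.5477
E(R_Maddox) = R_f + β × MRP = 1.0300% + 1.5477 × 6.8000% = 11.55%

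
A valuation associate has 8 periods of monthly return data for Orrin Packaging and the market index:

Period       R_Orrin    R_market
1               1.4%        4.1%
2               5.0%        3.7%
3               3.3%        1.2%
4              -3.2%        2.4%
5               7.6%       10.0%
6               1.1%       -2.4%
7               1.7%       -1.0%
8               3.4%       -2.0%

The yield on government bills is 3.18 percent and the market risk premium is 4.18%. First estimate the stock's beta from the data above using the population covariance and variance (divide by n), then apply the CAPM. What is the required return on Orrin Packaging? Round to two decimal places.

4.79%

Mean R_i = (1.4 + 5.0 + 3.3 − 3.2 + 7.6 + 1.1 + 1.7 + 3.4) / 8 = 2.5375%
Mean R_m = (4.1 + 3.7 + 1.2 + 2.4 + 10.0 − 2.4 − 1.0 − 2.0) / 8 = 2.0000%
Σ(R_i − R̄_i)(R_m − R̄_m) = 44.7800  ⇒  Cov = 44.7800 / 8 = 5.5975
Σ(R_m − R̄_m)² = 116.4600  ⇒  Var(R_m) = 116.4600 / 8 = 14.5575
β = Cov / Var(R_m) = 5.5975 / 14.5575 = 0.3845
E(R) = R_f + β × MRP = 3.18% + 0.3845 × 4.18% = 4.79%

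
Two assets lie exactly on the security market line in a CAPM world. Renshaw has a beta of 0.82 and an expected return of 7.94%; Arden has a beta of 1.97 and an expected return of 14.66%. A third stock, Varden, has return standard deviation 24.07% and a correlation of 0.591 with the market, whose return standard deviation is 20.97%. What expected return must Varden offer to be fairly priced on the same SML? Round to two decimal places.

7.11%

MRP = (14.66% − 7.94%) / (1.97 − 0.82) = 5.8435%
R_f = 7.94% − 0.82 × 5.8435% = 3.1483%
β_Varden = ρ·σ_i/σ_m = 0.591 × 24.07 / 20.97 = 0.6784
E(R_Varden) = R_f + β × MRP = 3.1483% + 0.6784 × 5.8435% = 7.11%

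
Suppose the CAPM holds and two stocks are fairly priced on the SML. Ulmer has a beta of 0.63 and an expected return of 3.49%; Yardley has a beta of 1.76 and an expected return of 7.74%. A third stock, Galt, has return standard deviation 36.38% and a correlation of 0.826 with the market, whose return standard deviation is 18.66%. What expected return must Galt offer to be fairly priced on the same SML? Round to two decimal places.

7.18%

MRP = (7.74% − 3.49%) / (1.76 − 0.63) = 3.7611%
R_f = 3.49% − 0.63 × 3.7611% = 1.1205%
β_Galt = ρ·σ_i/σ_m = 0.826 × 36.38 / 18.66 = 1.6104
E(R_Galt) = R_f + β × MRP = 1.1205% + 1.6104 × 3.7611% = 7.18%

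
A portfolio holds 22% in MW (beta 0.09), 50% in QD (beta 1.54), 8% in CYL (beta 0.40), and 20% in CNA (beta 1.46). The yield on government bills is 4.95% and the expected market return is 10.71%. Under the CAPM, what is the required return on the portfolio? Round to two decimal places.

β_P = Σ w_i β_i = 0.22×0.09 + 0.50×1.54 + 0.08×0.40 + 0.20×1.46 = 1.1138
MRP = 10.71% − 4.95% = 5.76%
E(R_P) = R_f + β_P × MRP = 4.95% + 1.1138 × 5.76% = 11.37%

11.37%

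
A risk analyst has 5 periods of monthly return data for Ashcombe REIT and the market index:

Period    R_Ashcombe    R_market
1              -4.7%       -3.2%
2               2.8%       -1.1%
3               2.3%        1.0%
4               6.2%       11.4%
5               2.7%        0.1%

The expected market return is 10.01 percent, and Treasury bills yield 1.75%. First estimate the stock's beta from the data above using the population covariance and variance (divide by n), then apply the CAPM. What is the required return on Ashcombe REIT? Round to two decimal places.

Mean R_i = (-4.7 + 2.8 + 2.3 + 6.2 + 2.7) / 5 = 1.8600%
Mean R_m = (-3.2 − 1.1 + 1.0 + 11.4 + 0.1) / 5 = 1.6400%
Σ(R_i − R̄_i)(R_m − R̄_m) = 69.9580  ⇒  Cov = 69.9580 / 5 = 13.9916
Σ(R_m − R̄_m)² = 128.9720  ⇒  Var(R_m) = 128.9720 / 5 = 25.7944
β = Cov / Var(R_m) = 13.9916 / 25.7944 = 0.5424
MRP = 10.01% − 1.75% = 8.26%
E(R) = R_f + β × MRP = 1.75% + 0.5424 × 8.26% = 6.23%

6.23%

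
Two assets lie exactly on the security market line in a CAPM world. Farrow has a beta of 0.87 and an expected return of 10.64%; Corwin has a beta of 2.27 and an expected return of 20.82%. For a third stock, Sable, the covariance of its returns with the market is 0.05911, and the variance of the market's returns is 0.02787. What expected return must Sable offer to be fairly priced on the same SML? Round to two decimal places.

19.74%

MRP = (20.82% − 10.64%) / (2.27 − 0.87) = 7.2714%
R_f = 10.64% − 0.87 × 7.2714% = 4.3139%
β_Sable = Cov / Var(R_m) = 0.05911 / 0.02787 = 2.1209
E(R_Sable) = R_f + β × MRP = 4.3139% + 2.1209 × 7.2714% = 19.74%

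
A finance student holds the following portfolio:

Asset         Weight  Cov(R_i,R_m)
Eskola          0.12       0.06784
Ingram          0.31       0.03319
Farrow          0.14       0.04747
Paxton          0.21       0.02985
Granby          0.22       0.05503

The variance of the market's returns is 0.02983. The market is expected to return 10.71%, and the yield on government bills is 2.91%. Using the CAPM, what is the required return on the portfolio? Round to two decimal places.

β_Eskola = 0.06784 / 0.02983 = 2.2742
β_Ingram = 0.03319 / 0.02983 = 1.1126
β_Farrow = 0.04747 / 0.02983 = 1.5914
β_Paxton = 0.02985 / 0.02983 = 1.0007
β_Granby = 0.05503 / 0.02983 = 1.8448
β_P = Σ w_i β_i = 0.12×2.2742 + 0.31×1.1126 + 0.14×1.5914 + 0.21×1.0007 + 0.22×1.8448 = 1.4566
MRP = 10.71% − 2.91% = 7.80%
E(R_P) = R_f + β_P × MRP = 2.91% + 1.4566 × 7.80% = 14.27%

14.27%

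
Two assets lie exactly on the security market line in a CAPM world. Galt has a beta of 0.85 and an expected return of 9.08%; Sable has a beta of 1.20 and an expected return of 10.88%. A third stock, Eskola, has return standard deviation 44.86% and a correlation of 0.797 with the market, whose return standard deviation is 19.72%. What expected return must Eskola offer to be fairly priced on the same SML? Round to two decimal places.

MRP = (10.88% − 9.08%) / (1.20 − 0.85) = 5.1429%
R_f = 9.08% − 0.85 × 5.1429% = 4.7085%
β_Eskola = ρ·σ_i/σ_m = 0.797 × 44.86 / 19.72 = 1.8131
E(R_Eskola) = R_f + β × MRP = 4.7085% + 1.8131 × 5.1429% = 14.03%

14.03%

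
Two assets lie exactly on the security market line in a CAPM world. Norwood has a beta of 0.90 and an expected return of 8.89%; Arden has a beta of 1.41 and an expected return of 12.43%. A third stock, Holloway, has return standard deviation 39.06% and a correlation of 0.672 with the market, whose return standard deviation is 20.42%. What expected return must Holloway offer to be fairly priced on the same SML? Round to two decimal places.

MRP = (12.43% − 8.89%) / (1.41 − 0.90) = 6.9412%
R_f = 8.89% − 0.90 × 6.9412% = 2.6429%
β_Holloway = ρ·σ_i/σ_m = 0.672 × 39.06 / 20.42 = 1.2854
E(R_Holloway) = R_f + β × MRP = 2.6429% + 1.2854 × 6.9412% = 11.57%

11.57%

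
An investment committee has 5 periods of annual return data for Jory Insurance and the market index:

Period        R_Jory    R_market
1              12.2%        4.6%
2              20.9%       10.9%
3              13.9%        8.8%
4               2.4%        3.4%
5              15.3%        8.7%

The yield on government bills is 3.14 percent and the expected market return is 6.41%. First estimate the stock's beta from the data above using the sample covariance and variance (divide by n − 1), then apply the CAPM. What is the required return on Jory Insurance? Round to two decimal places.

9.45%

Mean R_i = (12.2 + 20.9 + 13.9 + 2.4 + 15.3) / 5 = 12.9400%
Mean R_m = (4.6 + 10.9 + 8.8 + 3.4 + 8.7) / 5 = 7.2800%
Σ(R_i − R̄_i)(R_m − R̄_m) = 76.5040  ⇒  Cov = 76.5040 / 4 = 19.1260
Σ(R_m − R̄_m)² = 39.6680  ⇒  Var(R_m) = 39.6680 / 4 = 9.9170
β = Cov / Var(R_m) = 19.1260 / 9.9170 = 1.9286
MRP = 6.41% − 3.14% = 3.27%
E(R) = R_f + β × MRP = 3.14% + 1.9286 × 3.27% = 9.45%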